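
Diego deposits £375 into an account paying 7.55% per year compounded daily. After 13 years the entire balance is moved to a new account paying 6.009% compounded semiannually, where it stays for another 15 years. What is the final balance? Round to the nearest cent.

£2,431.83

Phase 1: 375·(1 + 0.0755/365)^4745 ≈ 1,000.5694.
Phase 2: 1,000.5694·(1 + 0.030045)^30 ≈ 2,431.8298.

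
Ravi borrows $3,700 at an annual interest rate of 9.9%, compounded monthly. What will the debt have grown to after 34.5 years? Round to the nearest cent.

$111,032.27

Periodic rate = 9.9%/12 = 0.00825; periods = 12·34.5 = 414.
A = 3,700·(1 + 0.00825)^414 ≈ 3,700·30.0087220779 ≈ 111,032.2717.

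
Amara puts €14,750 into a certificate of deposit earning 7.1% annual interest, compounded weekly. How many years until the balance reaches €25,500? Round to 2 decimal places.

7.72 years

(1 + 0.00136538)^(52t) = 25,500/14,750 = 1.7288.
52t·ln(1 + 0.00136538) = ln(1.7288); 52t = 0.54744/0.00136445 ≈ 401.2122.
t ≈ 7.7156 years.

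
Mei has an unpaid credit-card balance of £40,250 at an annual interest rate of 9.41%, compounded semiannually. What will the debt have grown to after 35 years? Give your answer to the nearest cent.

Growth factor = (1 + 0.04705)^70 ≈ 24.9873085209.
A ≈ 40,250 × 24.9873085209 ≈ 1,005,739.1680.

£1,005,739.17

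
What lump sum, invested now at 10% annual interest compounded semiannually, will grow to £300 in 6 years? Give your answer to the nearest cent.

Periodic rate = 10%/2 = 0.05; 12 periods.
P = 300/(1 + 0.05)^12 ≈ 300/1.79585633 ≈ 167.0512.

£167.05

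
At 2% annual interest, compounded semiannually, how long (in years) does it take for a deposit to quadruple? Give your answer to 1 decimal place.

69.7 years

(1 + 0.01)^(2t) = 4.
2t = ln 4 / ln(1 + 0.01) ≈ 1.3863/0.00995033 ≈ 139.3214.
t ≈ 69.6607.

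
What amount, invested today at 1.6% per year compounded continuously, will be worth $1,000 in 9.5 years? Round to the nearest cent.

$858.99

P = A·e^(−rt) = 1,000·e^(−0.152).
e^(−0.152) ≈ 0.858988281, so P ≈ 858.9883.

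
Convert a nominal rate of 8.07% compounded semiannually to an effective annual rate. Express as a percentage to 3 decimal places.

One year is 2 periods at 0.04035 each: (1 + 0.04035)^2 ≈ 1.082328.
EAR = 1.082328 − 1 ≈ 8.23281%.

8.233%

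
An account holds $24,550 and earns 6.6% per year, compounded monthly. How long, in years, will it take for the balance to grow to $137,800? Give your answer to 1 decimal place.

We need (1 + 0.0055)^(12t) = 5.613, so 12t = ln 5.613 / ln 1.0055 ≈ 314.5148.
t ≈ 314.5148/12 = 26.2096 years.

26.2 years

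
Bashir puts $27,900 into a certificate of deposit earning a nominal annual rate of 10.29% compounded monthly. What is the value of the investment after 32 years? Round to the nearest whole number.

Growth factor = (1 + 0.008575)^384 ≈ 26.5429005239.
A ≈ 27,900 × 26.5429005239 ≈ 740,546.9246.

$740,547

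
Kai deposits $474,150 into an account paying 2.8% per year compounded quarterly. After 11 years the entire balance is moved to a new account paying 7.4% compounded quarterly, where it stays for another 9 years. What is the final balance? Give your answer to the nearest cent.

After 11 years at 2.8%: 474,150 × 1.359241745788 ≈ 644,484.4738.
Then 9 years at 7.4%: 644,484.4738 × 1.934626801909 ≈ 1,246,836.9364.

$1,246,836.94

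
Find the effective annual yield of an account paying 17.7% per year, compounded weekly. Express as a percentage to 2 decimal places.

EAR = (1 + 17.7%/52)^52 − 1 = (1 + 0.00340385)^52 − 1.
(1 + 0.00340385)^52 ≈ 1.193272, so EAR ≈ 19.32724%.

19.33%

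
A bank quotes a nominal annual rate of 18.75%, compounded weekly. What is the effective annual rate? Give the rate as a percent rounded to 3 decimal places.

EAR = (1 + 18.75%/52)^52 − 1 = (1 + 0.00360577)^52 − 1.
(1 + 0.00360577)^52 ≈ 1.205824, so EAR ≈ 20.58235%.

20.582%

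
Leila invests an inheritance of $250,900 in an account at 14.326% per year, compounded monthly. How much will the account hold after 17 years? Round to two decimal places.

$2,824,401.33

Periodic rate = 14.326%/12 = 0.0119383; periods = 12·17 = 204.
A = 250,900·(1 + 0.14326/12)^204 ≈ 250,900·11.25707981634 ≈ 2,824,401.3259.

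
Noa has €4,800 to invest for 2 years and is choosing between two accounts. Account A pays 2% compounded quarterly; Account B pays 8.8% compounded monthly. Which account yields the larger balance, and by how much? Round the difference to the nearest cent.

Account B, by €724.63

A: (1 + 0.005)^8 ≈ 1.040707044, so 4,800 × 1.040707044 ≈ 4,995.3938.
B: (1 + 0.088/12)^24 ≈ 1.191672526, so 4,800 × 1.191672526 ≈ 5,720.0281.
Difference ≈ 724.6343 in favor of B.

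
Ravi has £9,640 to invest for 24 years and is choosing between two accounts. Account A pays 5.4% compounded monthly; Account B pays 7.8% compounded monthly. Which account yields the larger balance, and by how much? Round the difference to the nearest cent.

Account A growth factor: (1 + 0.0045)^288 ≈ 3.6440391338; balance ≈ 35,128.5372.
Account B growth factor: (1 + 0.0065)^288 ≈ 6.4620217688; balance ≈ 62,293.8899.
Account B is larger by 27,165.3526.

Account B, by £27,165.35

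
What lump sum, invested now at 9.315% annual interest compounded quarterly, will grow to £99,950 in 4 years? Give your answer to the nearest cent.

Periodic rate = 9.315%/4 = 0.0232875; 16 periods.
P = 99,950/(1 + 0.0232875)^16 ≈ 99,950/1.4453156469 ≈ 69,154.4440.

£69,154.44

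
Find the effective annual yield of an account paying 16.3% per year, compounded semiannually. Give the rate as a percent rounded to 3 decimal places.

16.964%

EAR = (1 + 16.3%/2)^2 − 1 = (1 + 0.0815)^2 − 1.
(1 + 0.0815)^2 ≈ 1.169642, so EAR ≈ 16.96422%.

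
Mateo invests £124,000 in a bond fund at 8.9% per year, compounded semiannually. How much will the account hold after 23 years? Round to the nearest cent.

Growth factor = (1 + 0.0445)^46 ≈ 7.40949208679.
A ≈ 124,000 × 7.40949208679 ≈ 918,777.0188.

£918,777.02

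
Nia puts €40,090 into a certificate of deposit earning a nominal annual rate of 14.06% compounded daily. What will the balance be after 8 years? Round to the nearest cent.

Periodic rate = 14.06%/365 = 0.000385205; periods = 365·8 = 2920.
A = 40,090·(1 + 0.1406/365)^2920 ≈ 40,090·3.07893394727 ≈ 123,434.4619.

€123,434.46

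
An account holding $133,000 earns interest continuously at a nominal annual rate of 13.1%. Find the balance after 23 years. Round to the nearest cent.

A = P·e^(rt) = 133,000·e^(0.131·23) = 133,000·e^3.013.
e^3.013 ≈ 20.34835350968, so A ≈ 2,706,331.0168.

$2,706,331.02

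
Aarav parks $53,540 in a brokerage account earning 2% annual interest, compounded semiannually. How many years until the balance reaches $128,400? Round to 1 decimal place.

44.0 years

We need (1 + 0.01)^(2t) = 2.3982, so 2t = ln 2.3982 / ln 1.01 ≈ 87.9088.
t ≈ 87.9088/2 = 43.9544 years.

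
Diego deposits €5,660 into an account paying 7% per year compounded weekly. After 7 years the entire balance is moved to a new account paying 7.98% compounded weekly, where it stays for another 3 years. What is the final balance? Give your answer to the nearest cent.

€11,731.89

After 7 years at 7%: 5,660 × 1.6317784408 ≈ 9,235.8660.
Then 3 years at 7.98%: 9,235.8660 × 1.2702535094 ≈ 11,731.8912.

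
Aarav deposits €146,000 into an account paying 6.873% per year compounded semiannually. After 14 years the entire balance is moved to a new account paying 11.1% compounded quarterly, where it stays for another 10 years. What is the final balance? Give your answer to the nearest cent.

After 14 years at 6.873%: 146,000 × 2.575531529814 ≈ 376,027.6034.
Then 10 years at 11.1%: 376,027.6034 × 2.988817642286 ≈ 1,123,877.9349.

€1,123,877.93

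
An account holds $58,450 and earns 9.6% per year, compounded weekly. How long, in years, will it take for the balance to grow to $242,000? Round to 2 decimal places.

14.81 years

We need (1 + 0.00184615)^(52t) = 4.1403, so 52t = ln 4.1403 / ln 1.001846 ≈ 770.2918.
t ≈ 770.2918/52 = 14.8133 years.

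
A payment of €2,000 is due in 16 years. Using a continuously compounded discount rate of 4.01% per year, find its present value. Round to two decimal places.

P = A·e^(−rt) = 2,000·e^(−0.6416).
e^(−0.6416) ≈ 0.5264494307, so P ≈ 1,052.8989.

€1,052.90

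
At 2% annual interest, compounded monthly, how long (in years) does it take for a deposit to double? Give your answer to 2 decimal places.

34.69 years

(1 + 0.00166667)^(12t) = 2.
12t = ln 2 / ln(1 + 0.00166667) ≈ 0.69315/0.00166528 ≈ 416.2348.
t ≈ 34.6862.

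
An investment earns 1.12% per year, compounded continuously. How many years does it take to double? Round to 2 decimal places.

61.89 years

e^(0.0112t) = 2, so 0.0112t = ln 2 ≈ 0.69315.
t ≈ 0.69315/0.0112 ≈ 61.8881.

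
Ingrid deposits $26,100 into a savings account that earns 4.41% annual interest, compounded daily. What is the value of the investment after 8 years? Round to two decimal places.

$37,140.72

Growth factor = (1 + 0.0441/365)^2920 ≈ 1.4230161791.
A ≈ 26,100 × 1.4230161791 ≈ 37,140.7223.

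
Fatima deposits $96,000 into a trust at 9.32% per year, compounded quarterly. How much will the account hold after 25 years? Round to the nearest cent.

Periodic rate = 9.32%/4 = 0.0233; periods = 4·25 = 100.
A = 96,000·(1 + 0.0233)^100 ≈ 96,000·10.006850526 ≈ 960,657.6505.

$960,657.65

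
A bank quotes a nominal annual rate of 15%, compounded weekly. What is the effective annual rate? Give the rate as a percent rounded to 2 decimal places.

16.16%

EAR = (1 + 15%/52)^52 − 1 = (1 + 0.00288462)^52 − 1.
(1 + 0.00288462)^52 ≈ 1.161583, so EAR ≈ 16.15834%.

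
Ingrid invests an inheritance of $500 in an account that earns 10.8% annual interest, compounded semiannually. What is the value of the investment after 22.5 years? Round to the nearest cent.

$5,330.86

Periodic rate = 10.8%/2 = 0.054; periods = 2·22.5 = 45.
A = 500·(1 + 0.054)^45 ≈ 500·10.66172532 ≈ 5,330.8627.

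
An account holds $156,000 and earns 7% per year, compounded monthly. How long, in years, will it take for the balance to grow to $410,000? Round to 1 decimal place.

13.8 years

We need (1 + 0.00583333)^(12t) = 2.6282, so 12t = ln 2.6282 / ln 1.005833 ≈ 166.1343.
t ≈ 166.1343/12 = 13.8445 years.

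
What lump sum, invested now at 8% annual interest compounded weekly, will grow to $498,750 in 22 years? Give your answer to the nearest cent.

Growth factor = (1 + 0.08/52)^1144 ≈ 5.80458162351.
P = 498,750/5.80458162351 ≈ 85,923.5053.

$85,923.51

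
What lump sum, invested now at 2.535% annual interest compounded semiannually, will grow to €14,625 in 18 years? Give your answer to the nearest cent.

€9,293.36

Growth factor = (1 + 0.012675)^36 ≈ 1.5737045163.
P = 14,625/1.5737045163 ≈ 9,293.3583.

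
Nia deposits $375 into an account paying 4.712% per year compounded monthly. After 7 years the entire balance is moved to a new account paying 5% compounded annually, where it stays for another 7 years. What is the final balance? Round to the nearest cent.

$733.37

Phase 1: 375·(1 + 0.04712/12)^84 ≈ 521.1929.
Phase 2: 521.1929·(1 + 0.05)^7 ≈ 733.3707.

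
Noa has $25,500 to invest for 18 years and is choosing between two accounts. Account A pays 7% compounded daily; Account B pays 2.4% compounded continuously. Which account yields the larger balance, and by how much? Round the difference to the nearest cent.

Account A, by $50,608.84

A: (1 + 0.07/365)^6570 ≈ 3.5249956194, so 25,500 × 3.5249956194 ≈ 89,887.3883.
B: e^(0.024·18) = e^0.432 ≈ 1.5403351152, so 25,500 × 1.5403351152 ≈ 39,278.5454.
Difference ≈ 50,608.8429 in favor of A.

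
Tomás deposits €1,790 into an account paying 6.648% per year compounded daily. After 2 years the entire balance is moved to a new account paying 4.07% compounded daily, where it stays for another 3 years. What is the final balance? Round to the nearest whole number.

€2,310

Phase 1: 1,790·(1 + 0.06648/365)^730 ≈ 2,044.5210.
Phase 2: 2,044.5210·(1 + 0.0407/365)^1095 ≈ 2,310.0212.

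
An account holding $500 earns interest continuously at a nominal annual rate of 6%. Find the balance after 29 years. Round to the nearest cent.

A = P·e^(rt) = 500·e^(0.06·29) = 500·e^1.74.
e^1.74 ≈ 5.697343423, so A ≈ 2,848.6717.

$2,848.67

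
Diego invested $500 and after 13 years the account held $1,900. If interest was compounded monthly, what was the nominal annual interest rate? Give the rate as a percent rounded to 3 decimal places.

The 156-period growth factor is 1,900/500 = 3.8.
r/12 = 3.8^(1/156) − 1 ≈ 0.00859442, so r ≈ 12·0.00859442 = 10.31331%.

10.313%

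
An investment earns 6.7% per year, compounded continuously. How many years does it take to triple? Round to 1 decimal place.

e^(0.067t) = 3, so 0.067t = ln 3 ≈ 1.0986.
t ≈ 1.0986/0.067 ≈ 16.3972.

16.4 years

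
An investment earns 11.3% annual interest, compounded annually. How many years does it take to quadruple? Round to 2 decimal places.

(1 + 0.113)^t = 4.
t = ln 4 / ln(1 + 0.113) ≈ 1.3863/0.107059 ≈ 12.9489.

12.95 years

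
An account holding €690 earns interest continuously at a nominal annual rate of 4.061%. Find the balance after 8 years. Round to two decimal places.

€954.87

A = P·e^(rt) = 690·e^(0.04061·8) = 690·e^0.32488.
e^0.32488 ≈ 1.38386457, so A ≈ 954.8666.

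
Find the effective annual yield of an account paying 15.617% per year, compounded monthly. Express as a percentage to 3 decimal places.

16.785%

One year is 12 periods at 0.0130142 each: (1 + 0.0130142)^12 ≈ 1.167848.
EAR = 1.167848 − 1 ≈ 16.78477%.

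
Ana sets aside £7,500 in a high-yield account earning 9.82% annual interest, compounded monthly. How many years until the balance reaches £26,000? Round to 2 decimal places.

12.71 years

We need (1 + 0.00818333)^(12t) = 3.4667, so 12t = ln 3.4667 / ln 1.008183 ≈ 152.5385.
t ≈ 152.5385/12 = 12.7115 years.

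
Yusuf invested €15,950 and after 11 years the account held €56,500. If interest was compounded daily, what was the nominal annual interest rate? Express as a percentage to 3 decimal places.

11.500%

The 4015-period growth factor is 56,500/15,950 = 3.54232.
r/365 = 3.54232^(1/4015) − 1 ≈ 0.000315064, so r ≈ 365·0.000315064 = 11.49983%.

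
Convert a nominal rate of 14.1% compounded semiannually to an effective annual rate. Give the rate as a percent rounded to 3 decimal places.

One year is 2 periods at 0.0705 each: (1 + 0.0705)^2 ≈ 1.14597.
EAR = 1.14597 − 1 ≈ 14.59702%.

14.597%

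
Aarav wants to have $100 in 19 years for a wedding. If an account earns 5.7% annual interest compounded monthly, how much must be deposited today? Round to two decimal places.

Periodic rate = 5.7%/12 = 0.00475; 228 periods.
P = 100/(1 + 0.00475)^228 ≈ 100/2.9459637 ≈ 33.9447.

$33.94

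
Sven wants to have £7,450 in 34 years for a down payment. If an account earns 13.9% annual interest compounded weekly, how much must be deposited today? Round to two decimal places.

Growth factor = (1 + 0.139/52)^1768 ≈ 112.1340189.
P = 7,450/112.1340189 ≈ 66.4384.

£66.44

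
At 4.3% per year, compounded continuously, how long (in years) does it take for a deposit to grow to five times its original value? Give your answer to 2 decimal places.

37.43 years

e^(0.043t) = 5, so 0.043t = ln 5 ≈ 1.6094.
t ≈ 1.6094/0.043 ≈ 37.4288.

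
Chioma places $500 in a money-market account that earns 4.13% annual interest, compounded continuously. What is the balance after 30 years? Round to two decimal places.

$1,726.08

A = P·e^(rt) = 500·e^(0.0413·30) = 500·e^1.239.
e^1.239 ≈ 3.452159579, so A ≈ 1,726.0798.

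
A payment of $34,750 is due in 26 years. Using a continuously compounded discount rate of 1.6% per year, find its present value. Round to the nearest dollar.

$22,924

P = A·e^(−rt) = 34,750·e^(−0.416).
e^(−0.416) ≈ 0.65968027048, so P ≈ 22,923.8894.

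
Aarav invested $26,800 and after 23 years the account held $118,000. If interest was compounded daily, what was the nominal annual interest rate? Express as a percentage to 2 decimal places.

6.45%

The 8395-period growth factor is 118,000/26,800 = 4.40299.
r/365 = 4.40299^(1/8395) − 1 ≈ 0.000176583, so r ≈ 365·0.000176583 = 6.44528%.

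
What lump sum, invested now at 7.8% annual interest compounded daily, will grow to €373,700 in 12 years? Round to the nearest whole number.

€146,577

Periodic rate = 7.8%/365 = 0.000213699; 4380 periods.
P = 373,700/(1 + 0.078/365)^4380 ≈ 373,700/2.54950699016 ≈ 146,577.3585.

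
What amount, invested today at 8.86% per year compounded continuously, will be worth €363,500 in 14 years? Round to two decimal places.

P = A·e^(−rt) = 363,500·e^(−1.2404).
e^(−1.2404) ≈ 0.2892684874, so P ≈ 105,149.0952.

€105,149.10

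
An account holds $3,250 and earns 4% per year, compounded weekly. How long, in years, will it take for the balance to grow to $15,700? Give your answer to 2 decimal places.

We need (1 + 0.000769231)^(52t) = 4.8308, so 52t = ln 4.8308 / ln 1.000769 ≈ 2048.2948.
t ≈ 2048.2948/52 = 39.3903 years.

39.39 years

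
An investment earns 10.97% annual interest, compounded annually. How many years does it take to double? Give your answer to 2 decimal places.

6.66 years

(1 + 0.1097)^t = 2.
t = ln 2 / ln(1 + 0.1097) ≈ 0.69315/0.10409 ≈ 6.6591.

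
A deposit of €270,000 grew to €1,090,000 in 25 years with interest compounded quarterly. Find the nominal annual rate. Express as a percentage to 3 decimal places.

The 100-period growth factor is 1,090,000/270,000 = 4.03704.
r/4 = 4.03704^(1/100) − 1 ≈ 0.0140529, so r ≈ 4·0.0140529 = 5.62117%.

5.621%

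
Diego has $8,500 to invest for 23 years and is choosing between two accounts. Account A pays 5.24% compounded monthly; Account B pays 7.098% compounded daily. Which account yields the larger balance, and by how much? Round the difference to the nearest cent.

Account A growth factor: (1 + 0.0524/12)^276 ≈ 3.3286815073; balance ≈ 28,293.7928.
Account B growth factor: (1 + 0.07098/365)^8395 ≈ 5.1160429761; balance ≈ 43,486.3653.
Account B is larger by 15,192.5725.

Account B, by $15,192.57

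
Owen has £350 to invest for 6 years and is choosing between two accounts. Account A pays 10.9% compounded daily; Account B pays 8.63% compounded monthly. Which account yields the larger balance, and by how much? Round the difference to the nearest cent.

A: (1 + 0.109/365)^2190 ≈ 1.92303058, so 350 × 1.92303058 ≈ 673.0607.
B: (1 + 0.0863/12)^72 ≈ 1.67522412, so 350 × 1.67522412 ≈ 586.3284.
Difference ≈ 86.7323 in favor of A.

Account A, by £86.73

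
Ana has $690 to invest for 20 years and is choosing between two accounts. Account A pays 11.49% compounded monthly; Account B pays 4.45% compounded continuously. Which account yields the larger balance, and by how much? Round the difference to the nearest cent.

Account A, by $5,113.52

Account A growth factor: (1 + 0.009575)^240 ≈ 9.846027279; balance ≈ 6,793.7588.
Account B growth factor: e^(0.0445·20) = e^0.89 ≈ 2.435129651; balance ≈ 1,680.2395.
Account A is larger by 5,113.5194.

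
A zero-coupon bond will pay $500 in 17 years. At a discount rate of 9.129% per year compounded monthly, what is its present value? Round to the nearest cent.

$106.54

Growth factor = (1 + 0.0076075)^204 ≈ 4.69292763.
P = 500/4.69292763 ≈ 106.5433.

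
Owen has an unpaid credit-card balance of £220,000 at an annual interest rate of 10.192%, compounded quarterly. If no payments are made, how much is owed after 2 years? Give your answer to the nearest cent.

Periodic rate = 10.192%/4 = 0.02548; periods = 4·2 = 8.
A = 220,000·(1 + 0.02548)^8 ≈ 220,000·1.22297493923 ≈ 269,054.4866.

£269,054.49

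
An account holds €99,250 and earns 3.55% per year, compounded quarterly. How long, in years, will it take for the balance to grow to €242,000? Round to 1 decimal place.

25.2 years

(1 + 0.008875)^(4t) = 242,000/99,250 = 2.4383.
4t·ln(1 + 0.008875) = ln(2.4383); 4t = 0.8913/0.00883585 ≈ 100.8727.
t ≈ 25.2182 years.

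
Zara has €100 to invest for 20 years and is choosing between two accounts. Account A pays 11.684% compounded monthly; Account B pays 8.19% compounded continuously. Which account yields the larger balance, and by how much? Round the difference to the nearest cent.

Account A, by €508.69

Account A growth factor: (1 + 0.11684/12)^240 ≈ 10.23176389; balance ≈ 1,023.1764.
Account B growth factor: e^(0.0819·20) = e^1.638 ≈ 5.14486948; balance ≈ 514.4869.
Account A is larger by 508.6894.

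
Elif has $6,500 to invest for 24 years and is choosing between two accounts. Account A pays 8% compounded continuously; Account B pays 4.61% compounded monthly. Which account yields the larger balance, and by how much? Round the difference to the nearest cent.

A: e^(0.08·24) = e^1.92 ≈ 6.8209584693, so 6,500 × 6.8209584693 ≈ 44,336.2301.
B: (1 + 0.0461/12)^288 ≈ 3.0170520651, so 6,500 × 3.0170520651 ≈ 19,610.8384.
Difference ≈ 24,725.3916 in favor of A.

Account A, by $24,725.39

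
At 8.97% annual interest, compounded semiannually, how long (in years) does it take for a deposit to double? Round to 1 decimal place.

(1 + 0.04485)^(2t) = 2.
2t = ln 2 / ln(1 + 0.04485) ≈ 0.69315/0.0438733 ≈ 15.7988.
t ≈ 7.8994.

7.9 years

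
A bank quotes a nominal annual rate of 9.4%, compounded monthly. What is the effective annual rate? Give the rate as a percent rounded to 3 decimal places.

9.816%

One year is 12 periods at 0.00783333 each: (1 + 0.00783333)^12 ≈ 1.098157.
EAR = 1.098157 − 1 ≈ 9.81575%.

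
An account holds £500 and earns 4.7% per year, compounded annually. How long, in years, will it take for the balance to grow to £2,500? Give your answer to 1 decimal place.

35.0 years

(1 + 0.047)^t = 2,500/500 = 5.
t·ln(1 + 0.047) = ln(5); t = 1.6094/0.0459289 ≈ 35.0419.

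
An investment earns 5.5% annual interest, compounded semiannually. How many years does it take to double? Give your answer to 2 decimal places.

12.78 years

(1 + 0.0275)^(2t) = 2.
2t = ln 2 / ln(1 + 0.0275) ≈ 0.69315/0.0271287 ≈ 25.5504.
t ≈ 12.7752.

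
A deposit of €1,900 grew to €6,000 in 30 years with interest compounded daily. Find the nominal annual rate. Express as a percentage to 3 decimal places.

3.833%

The 10950-period growth factor is 6,000/1,900 = 3.15789.
r/365 = 3.15789^(1/10950) − 1 ≈ 0.00010502, so r ≈ 365·0.00010502 = 3.83322%.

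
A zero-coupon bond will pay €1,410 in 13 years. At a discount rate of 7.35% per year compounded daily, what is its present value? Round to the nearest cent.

Periodic rate = 7.35%/365 = 0.00020137; 4745 periods.
P = 1,410/(1 + 0.0735/365)^4745 ≈ 1,410/2.59972016 ≈ 542.3661.

€542.37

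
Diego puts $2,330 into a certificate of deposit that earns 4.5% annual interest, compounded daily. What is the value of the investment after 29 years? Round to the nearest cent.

$8,591.62

Growth factor = (1 + 0.045/365)^10585 ≈ 3.687392473.
A ≈ 2,330 × 3.687392473 ≈ 8,591.6245.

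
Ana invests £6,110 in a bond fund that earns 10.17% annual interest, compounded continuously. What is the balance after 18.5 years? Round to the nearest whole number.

£40,100

A = P·e^(rt) = 6,110·e^(0.1017·18.5) = 6,110·e^1.88145.
e^1.88145 ≈ 6.5630143369, so A ≈ 40,100.0176.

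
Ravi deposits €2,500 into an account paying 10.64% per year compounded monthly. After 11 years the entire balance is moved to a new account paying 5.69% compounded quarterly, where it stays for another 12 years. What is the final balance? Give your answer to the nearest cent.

Phase 1: 2,500·(1 + 0.1064/12)^132 ≈ 8,016.7446.
Phase 2: 8,016.7446·(1 + 0.014225)^48 ≈ 15,792.2858.

€15,792.29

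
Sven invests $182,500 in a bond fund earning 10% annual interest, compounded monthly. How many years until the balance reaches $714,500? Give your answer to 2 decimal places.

13.71 years

(1 + 0.00833333)^(12t) = 714,500/182,500 = 3.9151.
12t·ln(1 + 0.00833333) = ln(3.9151); 12t = 1.3648/0.0082988 ≈ 164.4614.
t ≈ 13.7051 years.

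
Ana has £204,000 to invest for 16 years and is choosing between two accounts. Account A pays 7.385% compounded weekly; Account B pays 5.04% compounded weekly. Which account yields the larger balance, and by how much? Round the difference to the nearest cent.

A: (1 + 0.07385/52)^832 ≈ 3.25685414716, so 204,000 × 3.25685414716 ≈ 664,398.2460.
B: (1 + 0.0504/52)^832 ≈ 2.23895549106, so 204,000 × 2.23895549106 ≈ 456,746.9202.
Difference ≈ 207,651.3258 in favor of A.

Account A, by £207,651.33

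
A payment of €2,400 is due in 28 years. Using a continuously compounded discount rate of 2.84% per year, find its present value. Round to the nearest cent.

P = A·e^(−rt) = 2,400·e^(−0.7952).
e^(−0.7952) ≈ 0.4514909277, so P ≈ 1,083.5782.

€1,083.58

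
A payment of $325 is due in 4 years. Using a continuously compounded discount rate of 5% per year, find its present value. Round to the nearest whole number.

P = A·e^(−rt) = 325·e^(−0.2).
e^(−0.2) ≈ 0.818730753, so P ≈ 266.0875.

$266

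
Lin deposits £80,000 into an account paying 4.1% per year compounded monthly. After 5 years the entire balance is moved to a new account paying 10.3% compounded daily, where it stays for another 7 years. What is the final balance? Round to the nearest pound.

£201,860

Phase 1: 80,000·(1 + 0.041/12)^60 ≈ 98,167.6982.
Phase 2: 98,167.6982·(1 + 0.103/365)^2555 ≈ 201,860.2267.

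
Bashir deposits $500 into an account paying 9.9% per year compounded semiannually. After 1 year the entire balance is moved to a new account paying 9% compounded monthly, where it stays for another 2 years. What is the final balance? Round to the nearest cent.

$658.89

Phase 1: 500·(1 + 0.0495)^2 ≈ 550.7251.
Phase 2: 550.7251·(1 + 0.0075)^24 ≈ 658.8950.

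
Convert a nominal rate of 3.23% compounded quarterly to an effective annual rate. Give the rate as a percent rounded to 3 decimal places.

3.269%

One year is 4 periods at 0.008075 each: (1 + 0.008075)^4 ≈ 1.032693.
EAR = 1.032693 − 1 ≈ 3.26933%.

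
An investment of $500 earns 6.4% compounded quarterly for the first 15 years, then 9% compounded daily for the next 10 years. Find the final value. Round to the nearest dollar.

$3,187

Phase 1: 500·(1 + 0.016)^60 ≈ 1,295.9626.
Phase 2: 1,295.9626·(1 + 0.09/365)^3650 ≈ 3,187.2001.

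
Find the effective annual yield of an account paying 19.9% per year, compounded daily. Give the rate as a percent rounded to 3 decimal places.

22.012%

One year is 365 periods at 0.000545205 each: (1 + 0.000545205)^365 ≈ 1.220116.
EAR = 1.220116 − 1 ≈ 22.01158%.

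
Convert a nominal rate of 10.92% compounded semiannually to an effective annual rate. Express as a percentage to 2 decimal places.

EAR = (1 + 10.92%/2)^2 − 1 = (1 + 0.0546)^2 − 1.
(1 + 0.0546)^2 ≈ 1.112181, so EAR ≈ 11.21812%.

11.22%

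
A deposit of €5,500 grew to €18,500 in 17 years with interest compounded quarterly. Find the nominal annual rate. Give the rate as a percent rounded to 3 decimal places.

7.199%

(1 + r/4)^68 = 18,500/5,500 = 3.36364.
1 + r/4 = 3.36364^(1/68) ≈ 1.017999, so r/4 ≈ 0.0179986.
r ≈ 4·0.0179986 = 7.19945%.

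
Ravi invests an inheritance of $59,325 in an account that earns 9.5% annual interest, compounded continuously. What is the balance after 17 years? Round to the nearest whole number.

$298,279

A = P·e^(rt) = 59,325·e^(0.095·17) = 59,325·e^1.615.
e^1.615 ≈ 5.02788792347, so A ≈ 298,279.4511.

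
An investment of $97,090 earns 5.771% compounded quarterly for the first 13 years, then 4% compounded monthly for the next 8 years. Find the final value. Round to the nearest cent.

Phase 1: 97,090·(1 + 0.0144275)^52 ≈ 204,487.7168.
Phase 2: 204,487.7168·(1 + 0.04/12)^96 ≈ 281,455.8953.

$281,455.90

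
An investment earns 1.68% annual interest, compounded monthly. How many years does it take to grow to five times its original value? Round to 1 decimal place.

(1 + 0.0014)^(12t) = 5.
12t = ln 5 / ln(1 + 0.0014) ≈ 1.6094/0.00139902 ≈ 1150.4030.
t ≈ 95.8669.

95.9 years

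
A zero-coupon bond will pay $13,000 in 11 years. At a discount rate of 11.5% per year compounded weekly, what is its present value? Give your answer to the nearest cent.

Periodic rate = 11.5%/52 = 0.00221154; 572 periods.
P = 13,000/(1 + 0.115/52)^572 ≈ 13,000/3.5381474142 ≈ 3,674.2392.

$3,674.24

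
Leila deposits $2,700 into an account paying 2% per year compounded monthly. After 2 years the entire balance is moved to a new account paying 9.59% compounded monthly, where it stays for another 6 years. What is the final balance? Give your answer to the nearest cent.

After 2 years at 2%: 2,700 × 1.04077612 ≈ 2,810.0955.
Then 6 years at 9.59%: 2,810.0955 × 1.773780198 ≈ 4,984.4918.

$4,984.49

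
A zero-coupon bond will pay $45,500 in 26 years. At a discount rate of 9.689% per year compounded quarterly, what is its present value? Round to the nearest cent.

$3,775.75

Periodic rate = 9.689%/4 = 0.0242225; 104 periods.
P = 45,500/(1 + 0.0242225)^104 ≈ 45,500/12.050594198 ≈ 3,775.7474.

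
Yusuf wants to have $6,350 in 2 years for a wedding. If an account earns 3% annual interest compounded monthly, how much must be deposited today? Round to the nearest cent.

$5,980.65

Growth factor = (1 + 0.0025)^24 ≈ 1.061757044.
P = 6,350/1.061757044 ≈ 5,980.6526.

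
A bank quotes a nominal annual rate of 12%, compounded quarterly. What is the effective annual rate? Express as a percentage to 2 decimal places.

EAR = (1 + 12%/4)^4 − 1 = (1 + 0.03)^4 − 1.
(1 + 0.03)^4 ≈ 1.125509, so EAR ≈ 12.55088%.

12.55%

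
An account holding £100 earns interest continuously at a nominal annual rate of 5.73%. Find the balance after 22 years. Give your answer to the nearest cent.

£352.75

A = P·e^(rt) = 100·e^(0.0573·22) = 100·e^1.2606.
e^1.2606 ≈ 3.52753737, so A ≈ 352.7537.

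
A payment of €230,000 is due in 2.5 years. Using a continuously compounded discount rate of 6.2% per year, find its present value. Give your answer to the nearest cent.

P = A·e^(−rt) = 230,000·e^(−0.155).
e^(−0.155) ≈ 0.856415177484, so P ≈ 196,975.4908.

€196,975.49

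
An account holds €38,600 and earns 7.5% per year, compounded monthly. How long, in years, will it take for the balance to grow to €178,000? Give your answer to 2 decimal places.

20.44 years

We need (1 + 0.00625)^(12t) = 4.6114, so 12t = ln 4.6114 / ln 1.00625 ≈ 245.3285.
t ≈ 245.3285/12 = 20.4440 years.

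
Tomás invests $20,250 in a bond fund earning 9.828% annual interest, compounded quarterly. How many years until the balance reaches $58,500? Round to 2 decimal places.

10.93 years

We need (1 + 0.02457)^(4t) = 2.8889, so 4t = ln 2.8889 / ln 1.02457 ≈ 43.7058.
t ≈ 43.7058/4 = 10.9265 years.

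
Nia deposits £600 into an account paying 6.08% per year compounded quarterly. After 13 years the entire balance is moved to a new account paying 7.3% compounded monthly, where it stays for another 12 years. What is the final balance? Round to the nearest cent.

Phase 1: 600·(1 + 0.0152)^52 ≈ 1,314.7250.
Phase 2: 1,314.7250·(1 + 0.073/12)^144 ≈ 3,148.6500.

£3,148.65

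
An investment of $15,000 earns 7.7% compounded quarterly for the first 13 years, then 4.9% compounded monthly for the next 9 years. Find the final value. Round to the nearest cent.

Phase 1: 15,000·(1 + 0.01925)^52 ≈ 40,428.6003.
Phase 2: 40,428.6003·(1 + 0.049/12)^108 ≈ 62,780.1871.

$62,780.19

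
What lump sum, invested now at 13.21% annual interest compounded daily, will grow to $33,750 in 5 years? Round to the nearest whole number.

$17,437

Growth factor = (1 + 0.1321/365)^1825 ≈ 1.9355286736.
P = 33,750/1.9355286736 ≈ 17,437.0964.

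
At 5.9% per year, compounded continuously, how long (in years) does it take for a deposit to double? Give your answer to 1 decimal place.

e^(0.059t) = 2, so 0.059t = ln 2 ≈ 0.69315.
t ≈ 0.69315/0.059 ≈ 11.7483.

11.7 years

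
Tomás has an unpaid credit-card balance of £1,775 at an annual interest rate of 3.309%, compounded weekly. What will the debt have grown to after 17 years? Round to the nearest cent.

Periodic rate = 3.309%/52 = 0.000636346; periods = 52·17 = 884.
A = 1,775·(1 + 0.03309/52)^884 ≈ 1,775·1.754793338 ≈ 3,114.7582.

£3,114.76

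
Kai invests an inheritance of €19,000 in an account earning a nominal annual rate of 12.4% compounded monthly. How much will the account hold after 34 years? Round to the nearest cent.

Growth factor = (1 + 0.124/12)^408 ≈ 66.31169244524.
A ≈ 19,000 × 66.31169244524 ≈ 1,259,922.1565.

€1,259,922.16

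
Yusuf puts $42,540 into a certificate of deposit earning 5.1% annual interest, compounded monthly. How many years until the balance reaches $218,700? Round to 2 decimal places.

(1 + 0.00425)^(12t) = 218,700/42,540 = 5.141.
12t·ln(1 + 0.00425) = ln(5.141); 12t = 1.6373/0.00424099 ≈ 386.0548.
t ≈ 32.1712 years.

32.17 years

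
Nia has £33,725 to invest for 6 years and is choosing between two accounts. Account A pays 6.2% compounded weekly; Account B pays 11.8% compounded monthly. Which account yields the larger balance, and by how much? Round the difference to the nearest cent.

A: (1 + 0.062/52)^312 ≈ 1.4503115666, so 33,725 × 1.4503115666 ≈ 48,911.7576.
B: (1 + 0.118/12)^72 ≈ 2.0229192732, so 33,725 × 2.0229192732 ≈ 68,222.9525.
Difference ≈ 19,311.1949 in favor of B.

Account B, by £19,311.19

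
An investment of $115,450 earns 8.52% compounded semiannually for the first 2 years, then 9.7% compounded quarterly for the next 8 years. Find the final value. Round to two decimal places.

$293,667.54

After 2 years at 8.52%: 115,450 × 1.18160108846 ≈ 136,415.8457.
Then 8 years at 9.7%: 136,415.8457 × 2.1527377372 ≈ 293,667.5389.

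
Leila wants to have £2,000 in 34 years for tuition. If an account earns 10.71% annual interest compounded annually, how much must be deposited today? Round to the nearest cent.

Growth factor = (1 + 0.1071)^34 ≈ 31.79456782.
P = 2,000/31.79456782 ≈ 62.9038.

£62.90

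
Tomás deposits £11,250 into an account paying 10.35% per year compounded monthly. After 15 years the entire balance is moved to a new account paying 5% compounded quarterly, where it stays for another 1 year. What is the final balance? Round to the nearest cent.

After 15 years at 10.35%: 11,250 × 4.6919256924 ≈ 52,784.1640.
Then 1 years at 5%: 52,784.1640 × 1.0509453369 ≈ 55,473.2711.

£55,473.27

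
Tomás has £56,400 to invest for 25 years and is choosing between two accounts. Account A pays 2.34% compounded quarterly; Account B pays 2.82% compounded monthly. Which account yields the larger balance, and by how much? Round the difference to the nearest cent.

Account A growth factor: (1 + 0.00585)^100 ≈ 1.79193406402; balance ≈ 101,065.0812.
Account B growth factor: (1 + 0.00235)^300 ≈ 2.02217349485; balance ≈ 114,050.5851.
Account B is larger by 12,985.5039.

Account B, by £12,985.50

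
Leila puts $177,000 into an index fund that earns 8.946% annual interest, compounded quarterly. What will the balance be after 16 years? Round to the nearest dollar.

Periodic rate = 8.946%/4 = 0.022365; periods = 4·16 = 64.
A = 177,000·(1 + 0.022365)^64 ≈ 177,000·4.11890988039 ≈ 729,047.0488.

$729,047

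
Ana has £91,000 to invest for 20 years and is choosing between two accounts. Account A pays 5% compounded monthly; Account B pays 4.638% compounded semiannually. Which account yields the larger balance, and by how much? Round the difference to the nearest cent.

Account A, by £19,187.05

A: (1 + 0.05/12)^240 ≈ 2.71264028548, so 91,000 × 2.71264028548 ≈ 246,850.2660.
B: (1 + 0.02319)^40 ≈ 2.50179361085, so 91,000 × 2.50179361085 ≈ 227,663.2186.
Difference ≈ 19,187.0474 in favor of A.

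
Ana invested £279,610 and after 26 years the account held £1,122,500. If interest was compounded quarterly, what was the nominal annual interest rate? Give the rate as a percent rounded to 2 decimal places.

5.38%

The 104-period growth factor is 1,122,500/279,610 = 4.01452.
r/4 = 4.01452^(1/104) − 1 ≈ 0.0134543, so r ≈ 4·0.0134543 = 5.38172%.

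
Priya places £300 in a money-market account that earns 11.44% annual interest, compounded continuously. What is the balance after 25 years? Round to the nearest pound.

A = P·e^(rt) = 300·e^(0.1144·25) = 300·e^2.86.
e^2.86 ≈ 17.46152694, so A ≈ 5,238.4581.

£5,238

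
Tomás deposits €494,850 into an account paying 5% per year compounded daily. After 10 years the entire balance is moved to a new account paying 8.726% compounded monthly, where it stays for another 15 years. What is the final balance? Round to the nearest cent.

After 10 years at 5%: 494,850 × 1.648664813765 ≈ 815,841.7831.
Then 15 years at 8.726%: 815,841.7831 × 3.684607484798 ≈ 3,006,056.7404.

€3,006,056.74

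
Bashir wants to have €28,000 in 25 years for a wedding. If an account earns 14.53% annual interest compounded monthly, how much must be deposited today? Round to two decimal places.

€756.93

Growth factor = (1 + 0.1453/12)^300 ≈ 36.991352359.
P = 28,000/36.991352359 ≈ 756.9337.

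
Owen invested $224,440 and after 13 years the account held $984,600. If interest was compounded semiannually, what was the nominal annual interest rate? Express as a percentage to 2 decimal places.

The 26-period growth factor is 984,600/224,440 = 4.38692.
r/2 = 4.38692^(1/26) − 1 ≈ 0.0585185, so r ≈ 2·0.0585185 = 11.70370%.

11.70%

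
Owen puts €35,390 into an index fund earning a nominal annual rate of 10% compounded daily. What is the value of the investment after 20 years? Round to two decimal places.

€261,427.07

Growth factor = (1 + 0.1/365)^7300 ≈ 7.38703234686.
A ≈ 35,390 × 7.38703234686 ≈ 261,427.0748.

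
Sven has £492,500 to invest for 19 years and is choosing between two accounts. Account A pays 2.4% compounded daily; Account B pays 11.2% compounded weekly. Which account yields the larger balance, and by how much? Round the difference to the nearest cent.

Account A growth factor: (1 + 0.024/365)^6935 ≈ 1.57772669269; balance ≈ 777,030.3962.
Account B growth factor: (1 + 0.112/52)^988 ≈ 8.378857703917; balance ≈ 4,126,587.4192.
Account B is larger by 3,349,557.0230.

Account B, by £3,349,557.02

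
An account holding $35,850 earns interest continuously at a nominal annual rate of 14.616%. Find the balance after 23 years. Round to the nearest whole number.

$1,033,828

A = P·e^(rt) = 35,850·e^(0.14616·23) = 35,850·e^3.36168.
e^3.36168 ≈ 28.83759736999, so A ≈ 1,033,827.8657.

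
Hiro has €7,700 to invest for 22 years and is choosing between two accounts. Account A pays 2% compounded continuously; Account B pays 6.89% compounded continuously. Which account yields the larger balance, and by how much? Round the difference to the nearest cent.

Account B, by €23,102.73

A: e^(0.02·22) = e^0.44 ≈ 1.5527072185, so 7,700 × 1.5527072185 ≈ 11,955.8456.
B: e^(0.0689·22) = e^1.5158 ≈ 4.55306212, so 7,700 × 4.55306212 ≈ 35,058.5783.
Difference ≈ 23,102.7327 in favor of B.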